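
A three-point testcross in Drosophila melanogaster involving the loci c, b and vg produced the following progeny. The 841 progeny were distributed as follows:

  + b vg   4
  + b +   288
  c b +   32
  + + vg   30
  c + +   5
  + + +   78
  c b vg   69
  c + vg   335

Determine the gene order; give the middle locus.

The two most frequent reciprocal classes, + b + and c + vg, are the parental types, so the F1 was + b + / c + vg.
The two rarest classes, + b vg and c + +, are the double crossovers. Comparing them with the parentals, only the vg allele has switched, so vg is the middle locus and the order is b – vg – c.

vg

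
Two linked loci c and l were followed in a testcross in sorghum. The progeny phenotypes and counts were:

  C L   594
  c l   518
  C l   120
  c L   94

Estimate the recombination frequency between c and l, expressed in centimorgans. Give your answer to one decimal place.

16.1 centimorgans

The two most frequent classes, C L (594) and c l (518), are the parental types, so the F1 was C L / c l.
The recombinant classes are C l and c L: 120 + 94 = 214.
Recombination frequency = 214/1326 = 0.1614 ≈ 16.1%, i.e. 16.1 centimorgans.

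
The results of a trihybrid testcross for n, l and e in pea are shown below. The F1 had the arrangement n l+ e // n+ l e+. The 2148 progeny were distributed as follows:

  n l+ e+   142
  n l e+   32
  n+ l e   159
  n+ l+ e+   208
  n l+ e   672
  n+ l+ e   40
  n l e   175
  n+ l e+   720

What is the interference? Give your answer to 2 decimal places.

0.09

The two rarest classes, n+ l+ e and n l e+, are the double crossovers. Comparing them with the parentals, only the n allele has switched, so n is the middle locus and the order is e – n – l.
e–n: (301 + 72)/2148 = 0.1736; n–l: (383 + 72)/2148 = 0.2118.
Expected DCO frequency = 0.1736 × 0.2118 ≈ 0.03677; observed = 72/2148 ≈ 0.03352.
Coefficient of coincidence = 0.03352/0.03677 ≈ 0.91; interference = 1 − 0.91 = 0.09.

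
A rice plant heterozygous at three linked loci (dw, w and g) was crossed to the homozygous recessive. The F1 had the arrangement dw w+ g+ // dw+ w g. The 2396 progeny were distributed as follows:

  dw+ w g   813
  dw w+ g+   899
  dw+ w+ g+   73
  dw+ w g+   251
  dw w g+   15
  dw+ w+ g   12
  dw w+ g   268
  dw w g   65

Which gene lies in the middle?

w

The two rarest classes, dw w g+ and dw+ w+ g, are the double crossovers. Comparing them with the parentals, only the w allele has switched, so w is the middle locus and the order is g – w – dw.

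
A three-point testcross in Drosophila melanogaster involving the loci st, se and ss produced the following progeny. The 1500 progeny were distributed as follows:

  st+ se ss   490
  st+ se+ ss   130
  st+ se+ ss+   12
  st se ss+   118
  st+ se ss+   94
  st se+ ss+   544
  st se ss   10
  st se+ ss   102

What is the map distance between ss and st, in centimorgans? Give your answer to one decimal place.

The two most frequent reciprocal classes, st+ se ss and st se+ ss+, are the parental types, so the F1 was st+ se ss / st se+ ss+.
The two rarest classes, st se ss and st+ se+ ss+, are the double crossovers. Comparing them with the parentals, only the st allele has switched, so st is the middle locus and the order is ss – st – se.
Crossovers in the ss–st interval produce the single-crossover classes st+ se ss+ and st se+ ss (94 + 102 = 196) plus the double crossovers (22).
RF(ss–st) = (196 + 22) / 1500 = 218/1500 = 0.1453 → 14.5 centimorgans.

14.5 centimorgans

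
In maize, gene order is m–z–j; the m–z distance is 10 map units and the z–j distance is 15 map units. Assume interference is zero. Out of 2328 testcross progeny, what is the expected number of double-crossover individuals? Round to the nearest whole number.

Map distances give recombination frequencies of 0.100 and 0.150 for the two intervals.
With no interference, expected double-crossover frequency = 0.100 × 0.150 = 0.01500.
Expected number = 0.01500 × 2328 = 34.92 ≈ 35.

35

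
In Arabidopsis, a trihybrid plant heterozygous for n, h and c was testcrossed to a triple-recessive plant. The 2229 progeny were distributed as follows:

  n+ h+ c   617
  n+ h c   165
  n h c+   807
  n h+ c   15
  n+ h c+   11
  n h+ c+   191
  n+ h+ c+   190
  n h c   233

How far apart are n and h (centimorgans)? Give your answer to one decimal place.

The two most frequent reciprocal classes, n h c+ and n+ h+ c, are the parental types, so the F1 was n h c+ / n+ h+ c.
The two rarest classes, n+ h c+ and n h+ c, are the double crossovers. Comparing them with the parentals, only the n allele has switched, so n is the middle locus and the order is h – n – c.
Crossovers in the h–n interval produce the single-crossover classes n h+ c+ and n+ h c (191 + 165 = 356) plus the double crossovers (26).
RF(h–n) = (356 + 26) / 2229 = 382/2229 = 0.1714 → 17.1 centimorgans.

17.1 centimorgans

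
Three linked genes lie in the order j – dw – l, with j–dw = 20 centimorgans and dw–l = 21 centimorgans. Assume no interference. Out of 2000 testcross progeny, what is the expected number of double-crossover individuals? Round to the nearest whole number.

Map distances give recombination frequencies of 0.200 and 0.210 for the two intervals.
With no interference, expected double-crossover frequency = 0.200 × 0.210 = 0.04200.
Expected number = 0.04200 × 2000 = 84.00 ≈ 84.

84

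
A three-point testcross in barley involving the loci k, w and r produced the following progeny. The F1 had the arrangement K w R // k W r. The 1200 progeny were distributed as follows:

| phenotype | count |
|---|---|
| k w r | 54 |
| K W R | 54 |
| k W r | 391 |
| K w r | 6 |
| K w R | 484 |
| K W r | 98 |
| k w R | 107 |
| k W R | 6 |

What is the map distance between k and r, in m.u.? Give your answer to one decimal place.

18.1 m.u.

The two rarest classes, K w r and k W R, are the double crossovers. Comparing them with the parentals, only the r allele has switched, so r is the middle locus and the order is k – r – w.
Crossovers in the k–r interval produce the single-crossover classes k w R and K W r (107 + 98 = 205) plus the double crossovers (12).
RF(k–r) = (205 + 12) / 1200 = 217/1200 = 0.1808 → 18.1 m.u.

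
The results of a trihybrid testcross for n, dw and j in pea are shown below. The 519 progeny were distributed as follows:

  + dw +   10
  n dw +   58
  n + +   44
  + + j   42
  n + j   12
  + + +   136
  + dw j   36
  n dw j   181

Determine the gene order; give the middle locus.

dw

The two most frequent reciprocal classes, + + + and n dw j, are the parental types, so the F1 was + + + / n dw j.
The two rarest classes, + dw + and n + j, are the double crossovers. Comparing them with the parentals, only the dw allele has switched, so dw is the middle locus and the order is n – dw – j.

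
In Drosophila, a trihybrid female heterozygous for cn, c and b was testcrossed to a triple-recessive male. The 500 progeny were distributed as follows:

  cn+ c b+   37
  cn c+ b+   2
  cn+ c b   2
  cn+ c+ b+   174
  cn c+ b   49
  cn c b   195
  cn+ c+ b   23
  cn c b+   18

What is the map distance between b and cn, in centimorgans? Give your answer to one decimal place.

9.0 centimorgans

The two most frequent reciprocal classes, cn c b and cn+ c+ b+, are the parental types, so the F1 was cn c b / cn+ c+ b+.
The two rarest classes, cn+ c b and cn c+ b+, are the double crossovers. Comparing them with the parentals, only the cn allele has switched, so cn is the middle locus and the order is b – cn – c.
Crossovers in the b–cn interval produce the single-crossover classes cn c b+ and cn+ c+ b (18 + 23 = 41) plus the double crossovers (4).
RF(b–cn) = (41 + 4) / 500 = 45/500 = 0.0900 → 9.0 centimorgans.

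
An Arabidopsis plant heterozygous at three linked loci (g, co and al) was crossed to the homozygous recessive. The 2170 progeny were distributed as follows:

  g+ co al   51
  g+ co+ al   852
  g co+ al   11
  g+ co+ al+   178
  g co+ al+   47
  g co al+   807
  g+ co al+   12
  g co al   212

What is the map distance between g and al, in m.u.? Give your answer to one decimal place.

19.0 m.u.

The two most frequent reciprocal classes, g+ co+ al and g co al+, are the parental types, so the F1 was g+ co+ al / g co al+.
The two rarest classes, g co+ al and g+ co al+, are the double crossovers. Comparing them with the parentals, only the g allele has switched, so g is the middle locus and the order is co – g – al.
Crossovers in the g–al interval produce the single-crossover classes g+ co+ al+ and g co al (178 + 212 = 390) plus the double crossovers (23).
RF(g–al) = (390 + 23) / 2170 = 413/2170 = 0.1903 → 19.0 m.u.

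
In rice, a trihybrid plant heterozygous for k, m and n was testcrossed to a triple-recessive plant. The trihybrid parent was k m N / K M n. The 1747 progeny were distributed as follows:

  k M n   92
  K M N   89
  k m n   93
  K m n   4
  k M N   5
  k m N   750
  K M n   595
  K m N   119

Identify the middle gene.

The two rarest classes, k M N and K m n, are the double crossovers. Comparing them with the parentals, only the m allele has switched, so m is the middle locus and the order is k – m – n.

m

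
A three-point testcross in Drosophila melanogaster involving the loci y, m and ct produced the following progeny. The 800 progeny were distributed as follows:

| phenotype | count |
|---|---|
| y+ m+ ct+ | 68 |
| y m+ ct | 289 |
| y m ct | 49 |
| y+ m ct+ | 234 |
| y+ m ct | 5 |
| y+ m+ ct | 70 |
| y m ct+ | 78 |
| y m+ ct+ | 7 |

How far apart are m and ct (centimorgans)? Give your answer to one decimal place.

16.1 centimorgans

The two most frequent reciprocal classes, y+ m ct+ and y m+ ct, are the parental types, so the F1 was y+ m ct+ / y m+ ct.
The two rarest classes, y+ m ct and y m+ ct+, are the double crossovers. Comparing them with the parentals, only the ct allele has switched, so ct is the middle locus and the order is y – ct – m.
Crossovers in the ct–m interval produce the single-crossover classes y+ m+ ct+ and y m ct (68 + 49 = 117) plus the double crossovers (12).
RF(ct–m) = (117 + 12) / 800 = 129/800 = 0.1613 → 16.1 centimorgans.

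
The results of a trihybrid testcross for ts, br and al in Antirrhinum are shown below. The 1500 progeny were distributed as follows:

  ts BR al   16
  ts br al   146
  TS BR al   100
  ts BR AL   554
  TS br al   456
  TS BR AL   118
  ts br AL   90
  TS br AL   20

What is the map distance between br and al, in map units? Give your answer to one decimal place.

The two most frequent reciprocal classes, ts BR AL and TS br al, are the parental types, so the F1 was ts BR AL / TS br al.
The two rarest classes, ts BR al and TS br AL, are the double crossovers. Comparing them with the parentals, only the al allele has switched, so al is the middle locus and the order is ts – al – br.
Crossovers in the al–br interval produce the single-crossover classes ts br AL and TS BR al (90 + 100 = 190) plus the double crossovers (36).
RF(al–br) = (190 + 36) / 1500 = 226/1500 = 0.1507 → 15.1 map units.

15.1 map units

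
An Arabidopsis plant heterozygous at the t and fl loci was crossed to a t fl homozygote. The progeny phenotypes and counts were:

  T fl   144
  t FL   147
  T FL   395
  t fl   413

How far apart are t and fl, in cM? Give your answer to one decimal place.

The two most frequent classes, T FL (395) and t fl (413), are the parental types, so the F1 was T FL / t fl.
The recombinant classes are T fl and t FL: 144 + 147 = 291.
Recombination frequency = 291/1099 = 0.2648 ≈ 26.5%, i.e. 26.5 cM.

26.5 cM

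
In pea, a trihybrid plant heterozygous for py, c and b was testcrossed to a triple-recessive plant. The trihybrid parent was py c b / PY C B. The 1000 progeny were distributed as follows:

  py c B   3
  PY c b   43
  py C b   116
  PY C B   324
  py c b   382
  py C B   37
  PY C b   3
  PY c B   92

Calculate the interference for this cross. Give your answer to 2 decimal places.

The two rarest classes, py c B and PY C b, are the double crossovers. Comparing them with the parentals, only the b allele has switched, so b is the middle locus and the order is c – b – py.
c–b: (208 + 6)/1000 = 0.2140; b–py: (80 + 6)/1000 = 0.0860.
Expected DCO frequency = 0.2140 × 0.0860 ≈ 0.01840; observed = 6/1000 ≈ 0.00600.
Coefficient of coincidence = 0.00600/0.01840 ≈ 0.33; interference = 1 − 0.33 = 0.67.

0.67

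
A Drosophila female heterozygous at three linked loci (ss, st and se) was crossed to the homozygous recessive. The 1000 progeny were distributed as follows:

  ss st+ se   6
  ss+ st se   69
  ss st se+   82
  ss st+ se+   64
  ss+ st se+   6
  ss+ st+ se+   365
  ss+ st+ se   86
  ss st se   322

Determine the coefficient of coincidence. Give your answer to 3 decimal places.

0.460

The two most frequent reciprocal classes, ss st se and ss+ st+ se+, are the parental types, so the F1 was ss st se / ss+ st+ se+.
The two rarest classes, ss st+ se and ss+ st se+, are the double crossovers. Comparing them with the parentals, only the st allele has switched, so st is the middle locus and the order is se – st – ss.
se–st: (168 + 12)/1000 = 0.1800; st–ss: (133 + 12)/1000 = 0.1450.
Expected DCO frequency = 0.1800 × 0.1450 ≈ 0.02610; observed = 12/1000 ≈ 0.01200.
Coefficient of coincidence = 0.01200/0.02610 ≈ 0.460.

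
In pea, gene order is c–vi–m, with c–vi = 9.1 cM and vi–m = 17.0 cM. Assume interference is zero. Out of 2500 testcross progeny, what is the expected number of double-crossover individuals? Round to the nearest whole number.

Map distances give recombination frequencies of 0.091 and 0.170 for the two intervals.
With no interference, expected double-crossover frequency = 0.091 × 0.170 = 0.01547.
Expected number = 0.01547 × 2500 = 38.68 ≈ 39.

39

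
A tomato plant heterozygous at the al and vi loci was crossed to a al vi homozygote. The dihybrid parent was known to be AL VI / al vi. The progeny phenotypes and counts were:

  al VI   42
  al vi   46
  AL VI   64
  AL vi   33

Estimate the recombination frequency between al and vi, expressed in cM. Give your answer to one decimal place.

40.5 cM

The recombinant classes are AL vi and al VI: 33 + 42 = 75.
Recombination frequency = 75/185 = 0.4054 ≈ 40.5%, i.e. 40.5 cM.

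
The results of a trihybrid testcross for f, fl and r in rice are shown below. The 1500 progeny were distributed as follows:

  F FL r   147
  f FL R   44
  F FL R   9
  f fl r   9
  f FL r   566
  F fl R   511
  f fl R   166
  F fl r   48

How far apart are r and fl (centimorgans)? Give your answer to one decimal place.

7.3 centimorgans

The two most frequent reciprocal classes, F fl R and f FL r, are the parental types, so the F1 was F fl R / f FL r.
The two rarest classes, F FL R and f fl r, are the double crossovers. Comparing them with the parentals, only the fl allele has switched, so fl is the middle locus and the order is f – fl – r.
Crossovers in the fl–r interval produce the single-crossover classes F fl r and f FL R (48 + 44 = 92) plus the double crossovers (18).
RF(fl–r) = (92 + 18) / 1500 = 110/1500 = 0.0733 → 7.3 centimorgans.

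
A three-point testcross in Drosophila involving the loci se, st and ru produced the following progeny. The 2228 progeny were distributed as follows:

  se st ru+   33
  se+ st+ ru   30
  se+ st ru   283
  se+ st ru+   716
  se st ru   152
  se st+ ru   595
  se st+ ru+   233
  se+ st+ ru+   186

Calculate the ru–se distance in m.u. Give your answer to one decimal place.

26.0 m.u.

The two most frequent reciprocal classes, se st+ ru and se+ st ru+, are the parental types, so the F1 was se st+ ru / se+ st ru+.
The two rarest classes, se+ st+ ru and se st ru+, are the double crossovers. Comparing them with the parentals, only the se allele has switched, so se is the middle locus and the order is ru – se – st.
Crossovers in the ru–se interval produce the single-crossover classes se st+ ru+ and se+ st ru (233 + 283 = 516) plus the double crossovers (63).
RF(ru–se) = (516 + 63) / 2228 = 579/2228 = 0.2599 → 26.0 m.u.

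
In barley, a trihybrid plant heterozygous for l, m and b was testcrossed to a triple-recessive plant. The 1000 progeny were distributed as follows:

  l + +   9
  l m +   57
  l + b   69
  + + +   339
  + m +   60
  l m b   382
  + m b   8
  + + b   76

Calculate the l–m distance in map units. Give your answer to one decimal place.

The two most frequent reciprocal classes, l m b and + + +, are the parental types, so the F1 was l m b / + + +.
The two rarest classes, + m b and l + +, are the double crossovers. Comparing them with the parentals, only the l allele has switched, so l is the middle locus and the order is b – l – m.
Crossovers in the l–m interval produce the single-crossover classes l + b and + m + (69 + 60 = 129) plus the double crossovers (17).
RF(l–m) = (129 + 17) / 1000 = 146/1000 = 0.1460 → 14.6 map units.

14.6 map units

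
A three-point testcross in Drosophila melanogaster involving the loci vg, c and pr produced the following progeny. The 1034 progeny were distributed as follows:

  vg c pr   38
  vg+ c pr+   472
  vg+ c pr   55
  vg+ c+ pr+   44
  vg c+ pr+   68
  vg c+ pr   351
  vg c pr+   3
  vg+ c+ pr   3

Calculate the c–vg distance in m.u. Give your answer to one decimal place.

The two most frequent reciprocal classes, vg c+ pr and vg+ c pr+, are the parental types, so the F1 was vg c+ pr / vg+ c pr+.
The two rarest classes, vg+ c+ pr and vg c pr+, are the double crossovers. Comparing them with the parentals, only the vg allele has switched, so vg is the middle locus and the order is c – vg – pr.
Crossovers in the c–vg interval produce the single-crossover classes vg c pr and vg+ c+ pr+ (38 + 44 = 82) plus the double crossovers (6).
RF(c–vg) = (82 + 6) / 1034 = 88/1034 = 0.0851 → 8.5 m.u.

8.5 m.u.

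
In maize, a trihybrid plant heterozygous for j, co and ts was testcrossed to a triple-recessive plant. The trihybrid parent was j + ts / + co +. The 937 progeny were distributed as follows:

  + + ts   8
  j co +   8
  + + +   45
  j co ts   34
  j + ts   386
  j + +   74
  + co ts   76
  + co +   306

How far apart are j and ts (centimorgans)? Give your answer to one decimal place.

17.7 centimorgans

The two rarest classes, + + ts and j co +, are the double crossovers. Comparing them with the parentals, only the j allele has switched, so j is the middle locus and the order is ts – j – co.
Crossovers in the ts–j interval produce the single-crossover classes j + + and + co ts (74 + 76 = 150) plus the double crossovers (16).
RF(ts–j) = (150 + 16) / 937 = 166/937 = 0.1772 → 17.7 centimorgans.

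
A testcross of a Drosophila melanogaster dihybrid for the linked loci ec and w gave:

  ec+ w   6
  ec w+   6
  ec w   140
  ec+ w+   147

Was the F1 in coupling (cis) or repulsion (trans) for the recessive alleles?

The two most frequent classes are ec+ w+ (147) and ec w (140); these are the parental (non-recombinant) types.
So the F1 carried ec+ w+ on one chromosome and ec w on the other — the recessive alleles are on the same chromosome (cis / coupling).

cis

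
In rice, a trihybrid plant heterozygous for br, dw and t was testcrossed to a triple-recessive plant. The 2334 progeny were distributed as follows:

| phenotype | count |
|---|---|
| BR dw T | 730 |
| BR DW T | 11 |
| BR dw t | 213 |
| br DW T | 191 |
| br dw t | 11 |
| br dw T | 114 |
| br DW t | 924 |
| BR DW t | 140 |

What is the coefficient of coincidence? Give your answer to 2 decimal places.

The two most frequent reciprocal classes, br DW t and BR dw T, are the parental types, so the F1 was br DW t / BR dw T.
The two rarest classes, br dw t and BR DW T, are the double crossovers. Comparing them with the parentals, only the dw allele has switched, so dw is the middle locus and the order is t – dw – br.
t–dw: (404 + 22)/2334 = 0.1825; dw–br: (254 + 22)/2334 = 0.1183.
Expected DCO frequency = 0.1825 × 0.1183 ≈ 0.02159; observed = 22/2334 ≈ 0.00943.
Coefficient of coincidence = 0.00943/0.02159 ≈ 0.44.

0.44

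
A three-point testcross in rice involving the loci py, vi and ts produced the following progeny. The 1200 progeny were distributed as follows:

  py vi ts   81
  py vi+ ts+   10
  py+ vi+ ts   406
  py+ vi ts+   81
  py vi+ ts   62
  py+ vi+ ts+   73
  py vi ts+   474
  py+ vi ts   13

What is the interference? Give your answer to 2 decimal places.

0.06

The two most frequent reciprocal classes, py+ vi+ ts and py vi ts+, are the parental types, so the F1 was py+ vi+ ts / py vi ts+.
The two rarest classes, py+ vi ts and py vi+ ts+, are the double crossovers. Comparing them with the parentals, only the vi allele has switched, so vi is the middle locus and the order is ts – vi – py.
ts–vi: (154 + 23)/1200 = 0.1475; vi–py: (143 + 23)/1200 = 0.1383.
Expected DCO frequency = 0.1475 × 0.1383 ≈ 0.02040; observed = 23/1200 ≈ 0.01917.
Coefficient of coincidence = 0.01917/0.02040 ≈ 0.94; interference = 1 − 0.94 = 0.06.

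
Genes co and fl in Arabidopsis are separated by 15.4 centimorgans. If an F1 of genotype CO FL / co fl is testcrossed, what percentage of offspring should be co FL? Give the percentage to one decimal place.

7.7%

A map distance of 15.4 centimorgans corresponds to a recombination frequency of 0.154.
The F1 is CO FL / co fl, so co FL is a recombinant gamete class with expected frequency r/2 = 0.154/2 = 0.0770.
That is 0.0770 = 7.7% of the progeny.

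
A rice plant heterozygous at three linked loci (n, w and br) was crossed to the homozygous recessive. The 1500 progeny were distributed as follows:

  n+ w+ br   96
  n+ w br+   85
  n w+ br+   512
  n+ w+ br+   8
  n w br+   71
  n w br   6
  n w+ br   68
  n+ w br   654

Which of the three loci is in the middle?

The two most frequent reciprocal classes, n w+ br+ and n+ w br, are the parental types, so the F1 was n w+ br+ / n+ w br.
The two rarest classes, n+ w+ br+ and n w br, are the double crossovers. Comparing them with the parentals, only the n allele has switched, so n is the middle locus and the order is w – n – br.

n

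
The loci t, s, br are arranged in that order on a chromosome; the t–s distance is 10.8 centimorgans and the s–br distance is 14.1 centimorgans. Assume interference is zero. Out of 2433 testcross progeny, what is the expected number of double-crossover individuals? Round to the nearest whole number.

37

Map distances give recombination frequencies of 0.108 and 0.141 for the two intervals.
With no interference, expected double-crossover frequency = 0.108 × 0.141 = 0.01523.
Expected number = 0.01523 × 2433 = 37.05 ≈ 37.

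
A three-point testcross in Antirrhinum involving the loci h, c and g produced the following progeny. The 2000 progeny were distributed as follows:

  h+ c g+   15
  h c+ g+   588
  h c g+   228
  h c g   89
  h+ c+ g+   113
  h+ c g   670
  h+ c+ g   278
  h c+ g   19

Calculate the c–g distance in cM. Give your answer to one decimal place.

27.0 cM

The two most frequent reciprocal classes, h+ c g and h c+ g+, are the parental types, so the F1 was h+ c g / h c+ g+.
The two rarest classes, h+ c g+ and h c+ g, are the double crossovers. Comparing them with the parentals, only the g allele has switched, so g is the middle locus and the order is h – g – c.
Crossovers in the g–c interval produce the single-crossover classes h+ c+ g and h c g+ (278 + 228 = 506) plus the double crossovers (34).
RF(g–c) = (506 + 34) / 2000 = 540/2000 = 0.2700 → 27.0 cM.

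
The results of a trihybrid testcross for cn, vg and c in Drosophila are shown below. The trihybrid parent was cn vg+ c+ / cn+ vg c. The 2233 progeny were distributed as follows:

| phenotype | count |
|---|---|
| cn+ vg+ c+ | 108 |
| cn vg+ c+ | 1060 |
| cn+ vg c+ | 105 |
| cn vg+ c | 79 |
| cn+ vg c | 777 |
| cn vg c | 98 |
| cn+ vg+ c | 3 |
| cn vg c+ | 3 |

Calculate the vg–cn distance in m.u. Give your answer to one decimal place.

The two rarest classes, cn vg c+ and cn+ vg+ c, are the double crossovers. Comparing them with the parentals, only the vg allele has switched, so vg is the middle locus and the order is cn – vg – c.
Crossovers in the cn–vg interval produce the single-crossover classes cn+ vg+ c+ and cn vg c (108 + 98 = 206) plus the double crossovers (6).
RF(cn–vg) = (206 + 6) / 2233 = 212/2233 = 0.0949 → 9.5 m.u.

9.5 m.u.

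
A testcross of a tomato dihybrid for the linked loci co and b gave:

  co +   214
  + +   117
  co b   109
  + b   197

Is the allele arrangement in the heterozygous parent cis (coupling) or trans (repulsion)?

The two most frequent classes are + b (197) and co + (214); these are the parental (non-recombinant) types.
So the F1 carried + b on one chromosome and co + on the other — the recessive alleles are on opposite chromosomes (trans / repulsion).

trans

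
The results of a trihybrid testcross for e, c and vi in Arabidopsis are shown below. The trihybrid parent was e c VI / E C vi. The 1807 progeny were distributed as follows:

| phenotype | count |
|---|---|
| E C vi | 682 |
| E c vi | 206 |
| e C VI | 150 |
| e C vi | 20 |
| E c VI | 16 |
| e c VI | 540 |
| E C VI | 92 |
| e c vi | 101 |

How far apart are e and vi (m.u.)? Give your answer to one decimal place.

12.7 m.u.

The two rarest classes, E c VI and e C vi, are the double crossovers. Comparing them with the parentals, only the e allele has switched, so e is the middle locus and the order is c – e – vi.
Crossovers in the e–vi interval produce the single-crossover classes e c vi and E C VI (101 + 92 = 193) plus the double crossovers (36).
RF(e–vi) = (193 + 36) / 1807 = 229/1807 = 0.1267 → 12.7 m.u.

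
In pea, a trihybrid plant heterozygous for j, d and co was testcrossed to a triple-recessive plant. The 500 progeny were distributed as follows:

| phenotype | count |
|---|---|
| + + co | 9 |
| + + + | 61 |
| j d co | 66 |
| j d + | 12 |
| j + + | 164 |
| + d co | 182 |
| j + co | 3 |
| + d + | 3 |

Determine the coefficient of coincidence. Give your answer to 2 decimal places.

The two most frequent reciprocal classes, + d co and j + +, are the parental types, so the F1 was + d co / j + +.
The two rarest classes, + d + and j + co, are the double crossovers. Comparing them with the parentals, only the co allele has switched, so co is the middle locus and the order is d – co – j.
d–co: (21 + 6)/500 = 0.0540; co–j: (127 + 6)/500 = 0.2660.
Expected DCO frequency = 0.0540 × 0.2660 ≈ 0.01436; observed = 6/500 ≈ 0.01200.
Coefficient of coincidence = 0.01200/0.01436 ≈ 0.84.

0.84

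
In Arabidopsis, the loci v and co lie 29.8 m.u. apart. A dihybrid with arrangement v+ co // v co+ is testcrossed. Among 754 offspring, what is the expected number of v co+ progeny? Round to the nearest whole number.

A map distance of 29.8 m.u. corresponds to a recombination frequency of 0.298.
The F1 is v+ co / v co+, so v co+ is a parental gamete class with expected frequency (1 − r)/2 = 0.702/2 = 0.3510.
Expected number = 0.3510 × 754 = 264.65 ≈ 265.

265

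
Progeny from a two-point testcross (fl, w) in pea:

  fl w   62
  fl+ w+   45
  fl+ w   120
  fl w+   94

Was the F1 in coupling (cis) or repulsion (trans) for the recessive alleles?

The two most frequent classes are fl+ w (120) and fl w+ (94); these are the parental (non-recombinant) types.
So the F1 carried fl+ w on one chromosome and fl w+ on the other — the recessive alleles are on opposite chromosomes (trans / repulsion).

trans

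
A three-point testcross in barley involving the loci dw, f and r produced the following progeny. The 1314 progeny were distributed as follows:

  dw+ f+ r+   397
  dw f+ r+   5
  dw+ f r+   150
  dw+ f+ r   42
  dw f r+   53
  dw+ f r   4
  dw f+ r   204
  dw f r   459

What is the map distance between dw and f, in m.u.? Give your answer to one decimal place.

27.6 m.u.

The two most frequent reciprocal classes, dw f r and dw+ f+ r+, are the parental types, so the F1 was dw f r / dw+ f+ r+.
The two rarest classes, dw+ f r and dw f+ r+, are the double crossovers. Comparing them with the parentals, only the dw allele has switched, so dw is the middle locus and the order is f – dw – r.
Crossovers in the f–dw interval produce the single-crossover classes dw f+ r and dw+ f r+ (204 + 150 = 354) plus the double crossovers (9).
RF(f–dw) = (354 + 9) / 1314 = 363/1314 = 0.2763 → 27.6 m.u.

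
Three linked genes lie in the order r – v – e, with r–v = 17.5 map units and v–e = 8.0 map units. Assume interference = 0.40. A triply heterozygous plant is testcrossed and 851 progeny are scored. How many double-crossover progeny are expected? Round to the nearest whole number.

Map distances give recombination frequencies of 0.175 and 0.080 for the two intervals.
With interference 0.40 (so coincidence = 0.60), expected double-crossover frequency = 0.175 × 0.080 × 0.60 = 0.00840.
Expected number = 0.00840 × 851 = 7.15 ≈ 7.

7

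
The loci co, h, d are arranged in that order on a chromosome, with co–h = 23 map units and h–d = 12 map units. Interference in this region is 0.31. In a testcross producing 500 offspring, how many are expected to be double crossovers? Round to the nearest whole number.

Map distances give recombination frequencies of 0.230 and 0.120 for the two intervals.
With interference 0.31 (so coincidence = 0.69), expected double-crossover frequency = 0.230 × 0.120 × 0.69 = 0.01904.
Expected number = 0.01904 × 500 = 9.52 ≈ 10.

10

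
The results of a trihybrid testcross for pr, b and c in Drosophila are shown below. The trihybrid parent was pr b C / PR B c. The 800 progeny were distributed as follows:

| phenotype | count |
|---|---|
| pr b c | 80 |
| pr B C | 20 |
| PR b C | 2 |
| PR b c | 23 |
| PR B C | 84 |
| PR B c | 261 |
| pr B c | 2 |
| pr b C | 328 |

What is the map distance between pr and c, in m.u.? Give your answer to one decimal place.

21.0 m.u.

The two rarest classes, PR b C and pr B c, are the double crossovers. Comparing them with the parentals, only the pr allele has switched, so pr is the middle locus and the order is b – pr – c.
Crossovers in the pr–c interval produce the single-crossover classes pr b c and PR B C (80 + 84 = 164) plus the double crossovers (4).
RF(pr–c) = (164 + 4) / 800 = 168/800 = 0.2100 → 21.0 m.u.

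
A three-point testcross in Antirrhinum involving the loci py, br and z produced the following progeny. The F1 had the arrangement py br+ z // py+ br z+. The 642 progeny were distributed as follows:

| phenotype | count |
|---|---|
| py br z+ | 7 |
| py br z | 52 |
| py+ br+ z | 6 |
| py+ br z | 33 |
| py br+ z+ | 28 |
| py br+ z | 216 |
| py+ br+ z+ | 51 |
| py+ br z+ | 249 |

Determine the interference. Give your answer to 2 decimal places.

0.03

The two rarest classes, py+ br+ z and py br z+, are the double crossovers. Comparing them with the parentals, only the py allele has switched, so py is the middle locus and the order is br – py – z.
br–py: (103 + 13)/642 = 0.1807; py–z: (61 + 13)/642 = 0.1153.
Expected DCO frequency = 0.1807 × 0.1153 ≈ 0.02083; observed = 13/642 ≈ 0.02025.
Coefficient of coincidence = 0.02025/0.02083 ≈ 0.97; interference = 1 − 0.97 = 0.03.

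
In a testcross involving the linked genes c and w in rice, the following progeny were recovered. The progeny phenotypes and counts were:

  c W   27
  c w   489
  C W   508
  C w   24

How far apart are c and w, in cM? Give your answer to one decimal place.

The two most frequent classes, C W (508) and c w (489), are the parental types, so the F1 was C W / c w.
The recombinant classes are C w and c W: 24 + 27 = 51.
Recombination frequency = 51/1048 = 0.0487 ≈ 4.9%, i.e. 4.9 cM.

4.9 cM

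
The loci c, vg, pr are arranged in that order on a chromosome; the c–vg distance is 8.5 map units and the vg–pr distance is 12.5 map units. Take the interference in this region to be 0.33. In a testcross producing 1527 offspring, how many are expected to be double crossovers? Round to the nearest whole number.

Map distances give recombination frequencies of 0.085 and 0.125 for the two intervals.
With interference 0.33 (so coincidence = 0.67), expected double-crossover frequency = 0.085 × 0.125 × 0.67 = 0.00712.
Expected number = 0.00712 × 1527 = 10.87 ≈ 11.

11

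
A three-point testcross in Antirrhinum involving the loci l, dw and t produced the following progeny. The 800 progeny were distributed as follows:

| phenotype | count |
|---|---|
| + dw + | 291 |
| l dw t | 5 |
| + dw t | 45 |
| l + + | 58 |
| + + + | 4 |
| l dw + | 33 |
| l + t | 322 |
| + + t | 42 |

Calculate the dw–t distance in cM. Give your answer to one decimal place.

The two most frequent reciprocal classes, l + t and + dw +, are the parental types, so the F1 was l + t / + dw +.
The two rarest classes, l dw t and + + +, are the double crossovers. Comparing them with the parentals, only the dw allele has switched, so dw is the middle locus and the order is t – dw – l.
Crossovers in the t–dw interval produce the single-crossover classes l + + and + dw t (58 + 45 = 103) plus the double crossovers (9).
RF(t–dw) = (103 + 9) / 800 = 112/800 = 0.1400 → 14.0 cM.

14.0 cM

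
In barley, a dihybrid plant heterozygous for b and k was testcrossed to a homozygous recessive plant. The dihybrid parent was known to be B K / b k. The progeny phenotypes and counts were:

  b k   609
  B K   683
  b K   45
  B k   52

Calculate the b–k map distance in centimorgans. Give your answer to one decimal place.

The recombinant classes are B k and b K: 52 + 45 = 97.
Recombination frequency = 97/1389 = 0.0698 ≈ 7.0%, i.e. 7.0 centimorgans.

7.0 centimorgans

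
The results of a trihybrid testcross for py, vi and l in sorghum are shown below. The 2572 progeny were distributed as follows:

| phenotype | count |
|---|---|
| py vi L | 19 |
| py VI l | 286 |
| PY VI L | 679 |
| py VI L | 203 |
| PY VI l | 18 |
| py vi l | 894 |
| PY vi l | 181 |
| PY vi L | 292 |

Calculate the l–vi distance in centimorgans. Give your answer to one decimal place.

23.9 centimorgans

The two most frequent reciprocal classes, PY VI L and py vi l, are the parental types, so the F1 was PY VI L / py vi l.
The two rarest classes, PY VI l and py vi L, are the double crossovers. Comparing them with the parentals, only the l allele has switched, so l is the middle locus and the order is py – l – vi.
Crossovers in the l–vi interval produce the single-crossover classes PY vi L and py VI l (292 + 286 = 578) plus the double crossovers (37).
RF(l–vi) = (578 + 37) / 2572 = 615/2572 = 0.2391 → 23.9 centimorgans.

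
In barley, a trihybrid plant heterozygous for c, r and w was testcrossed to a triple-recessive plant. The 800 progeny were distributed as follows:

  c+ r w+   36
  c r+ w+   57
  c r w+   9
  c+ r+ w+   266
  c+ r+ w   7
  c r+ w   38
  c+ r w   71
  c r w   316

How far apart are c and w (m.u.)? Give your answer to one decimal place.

The two most frequent reciprocal classes, c r w and c+ r+ w+, are the parental types, so the F1 was c r w / c+ r+ w+.
The two rarest classes, c r w+ and c+ r+ w, are the double crossovers. Comparing them with the parentals, only the w allele has switched, so w is the middle locus and the order is r – w – c.
Crossovers in the w–c interval produce the single-crossover classes c+ r w and c r+ w+ (71 + 57 = 128) plus the double crossovers (16).
RF(w–c) = (128 + 16) / 800 = 144/800 = 0.1800 → 18.0 m.u.

18.0 m.u.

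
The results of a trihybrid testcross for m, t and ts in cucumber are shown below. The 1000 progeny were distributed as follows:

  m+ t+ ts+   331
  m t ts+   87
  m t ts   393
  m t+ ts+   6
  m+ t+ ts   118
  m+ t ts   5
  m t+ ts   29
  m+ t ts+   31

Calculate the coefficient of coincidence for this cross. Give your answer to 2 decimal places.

The two most frequent reciprocal classes, m t ts and m+ t+ ts+, are the parental types, so the F1 was m t ts / m+ t+ ts+.
The two rarest classes, m+ t ts and m t+ ts+, are the double crossovers. Comparing them with the parentals, only the m allele has switched, so m is the middle locus and the order is t – m – ts.
t–m: (60 + 11)/1000 = 0.0710; m–ts: (205 + 11)/1000 = 0.2160.
Expected DCO frequency = 0.0710 × 0.2160 ≈ 0.01534; observed = 11/1000 ≈ 0.01100.
Coefficient of coincidence = 0.01100/0.01534 ≈ 0.72.

0.72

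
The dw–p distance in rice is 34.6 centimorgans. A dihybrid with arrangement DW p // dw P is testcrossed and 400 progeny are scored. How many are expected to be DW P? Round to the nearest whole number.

A map distance of 34.6 centimorgans corresponds to a recombination frequency of 0.346.
The F1 is DW p / dw P, so DW P is a recombinant gamete class with expected frequency r/2 = 0.346/2 = 0.1730.
Expected number = 0.1730 × 400 = 69.20 ≈ 69.

69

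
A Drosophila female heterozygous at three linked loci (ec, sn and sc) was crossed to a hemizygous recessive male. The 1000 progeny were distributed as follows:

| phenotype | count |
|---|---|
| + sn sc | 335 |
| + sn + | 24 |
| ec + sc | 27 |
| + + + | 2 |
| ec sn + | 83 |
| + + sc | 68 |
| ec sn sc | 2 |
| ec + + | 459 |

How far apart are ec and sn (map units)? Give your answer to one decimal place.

15.5 map units

The two most frequent reciprocal classes, ec + + and + sn sc, are the parental types, so the F1 was ec + + / + sn sc.
The two rarest classes, + + + and ec sn sc, are the double crossovers. Comparing them with the parentals, only the ec allele has switched, so ec is the middle locus and the order is sc – ec – sn.
Crossovers in the ec–sn interval produce the single-crossover classes ec sn + and + + sc (83 + 68 = 151) plus the double crossovers (4).
RF(ec–sn) = (151 + 4) / 1000 = 155/1000 = 0.1550 → 15.5 map units.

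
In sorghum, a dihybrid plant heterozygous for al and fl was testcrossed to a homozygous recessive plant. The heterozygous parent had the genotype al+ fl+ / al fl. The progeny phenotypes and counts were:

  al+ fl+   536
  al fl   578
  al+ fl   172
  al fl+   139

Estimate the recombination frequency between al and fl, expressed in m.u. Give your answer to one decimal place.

21.8 m.u.

The recombinant classes are al+ fl and al fl+: 172 + 139 = 311.
Recombination frequency = 311/1425 = 0.2182 ≈ 21.8%, i.e. 21.8 m.u.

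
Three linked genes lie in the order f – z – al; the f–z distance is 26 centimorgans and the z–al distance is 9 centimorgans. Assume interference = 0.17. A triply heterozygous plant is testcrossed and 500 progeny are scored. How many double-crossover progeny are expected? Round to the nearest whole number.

Map distances give recombination frequencies of 0.260 and 0.090 for the two intervals.
With interference 0.17 (so coincidence = 0.83), expected double-crossover frequency = 0.260 × 0.090 × 0.83 = 0.01942.
Expected number = 0.01942 × 500 = 9.71 ≈ 10.

10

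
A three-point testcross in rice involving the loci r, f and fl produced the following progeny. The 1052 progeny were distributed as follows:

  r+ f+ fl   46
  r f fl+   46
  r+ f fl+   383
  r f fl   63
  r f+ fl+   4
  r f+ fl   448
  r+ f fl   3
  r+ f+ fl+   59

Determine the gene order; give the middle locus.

fl

The two most frequent reciprocal classes, r+ f fl+ and r f+ fl, are the parental types, so the F1 was r+ f fl+ / r f+ fl.
The two rarest classes, r+ f fl and r f+ fl+, are the double crossovers. Comparing them with the parentals, only the fl allele has switched, so fl is the middle locus and the order is f – fl – r.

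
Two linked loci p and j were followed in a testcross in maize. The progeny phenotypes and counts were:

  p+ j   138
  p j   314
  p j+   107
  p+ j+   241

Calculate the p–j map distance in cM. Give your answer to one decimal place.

The two most frequent classes, p+ j+ (241) and p j (314), are the parental types, so the F1 was p+ j+ / p j.
The recombinant classes are p+ j and p j+: 138 + 107 = 245.
Recombination frequency = 245/800 = 0.3063 ≈ 30.6%, i.e. 30.6 cM.

30.6 cM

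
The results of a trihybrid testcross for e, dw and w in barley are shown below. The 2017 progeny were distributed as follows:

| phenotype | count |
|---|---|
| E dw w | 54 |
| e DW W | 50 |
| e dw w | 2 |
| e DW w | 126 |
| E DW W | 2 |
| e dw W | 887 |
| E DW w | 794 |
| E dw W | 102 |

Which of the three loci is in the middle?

The two most frequent reciprocal classes, E DW w and e dw W, are the parental types, so the F1 was E DW w / e dw W.
The two rarest classes, E DW W and e dw w, are the double crossovers. Comparing them with the parentals, only the w allele has switched, so w is the middle locus and the order is dw – w – e.

w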